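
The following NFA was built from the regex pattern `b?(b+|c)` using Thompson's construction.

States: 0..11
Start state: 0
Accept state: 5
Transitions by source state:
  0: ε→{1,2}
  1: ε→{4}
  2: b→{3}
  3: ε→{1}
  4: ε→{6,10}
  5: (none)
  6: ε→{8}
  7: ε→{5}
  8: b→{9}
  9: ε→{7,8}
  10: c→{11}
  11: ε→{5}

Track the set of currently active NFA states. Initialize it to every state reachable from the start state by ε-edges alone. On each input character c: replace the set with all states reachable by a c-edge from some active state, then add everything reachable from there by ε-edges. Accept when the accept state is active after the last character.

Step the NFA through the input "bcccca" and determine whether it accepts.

S₀ = ε-closure({0}) = {0,1,2,4,6,8,10}
'b' @ 1: {1,3,4,5,6,7,8,9,10}  [accepting]
'c' @ 2: {5,11}  [accepting]
'c' @ 3: {}  — no active states
rest 'cca' ignored (set empty)
end set {} — state 5 not in

Answer: REJECT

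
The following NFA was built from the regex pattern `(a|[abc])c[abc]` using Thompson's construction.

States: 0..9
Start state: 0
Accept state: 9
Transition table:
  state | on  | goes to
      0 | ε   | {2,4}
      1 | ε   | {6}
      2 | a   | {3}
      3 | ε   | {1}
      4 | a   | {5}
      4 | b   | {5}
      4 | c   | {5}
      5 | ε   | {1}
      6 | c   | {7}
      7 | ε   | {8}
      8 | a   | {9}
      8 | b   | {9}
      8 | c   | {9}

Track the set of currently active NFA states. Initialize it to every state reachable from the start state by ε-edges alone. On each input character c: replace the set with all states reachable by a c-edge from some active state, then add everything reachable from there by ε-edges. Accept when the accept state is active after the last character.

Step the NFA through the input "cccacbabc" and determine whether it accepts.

S₀ = ε-closure({0}) = {0,2,4}
'c' @ 1: {1,5,6}
'c' @ 2: {7,8}
'c' @ 3: {9}  ✓accept
'a' @ 4: {}  — dead — no transitions
rest 'cbabc' ignored (set empty)
end set {} — state 9 not in

Answer: REJECT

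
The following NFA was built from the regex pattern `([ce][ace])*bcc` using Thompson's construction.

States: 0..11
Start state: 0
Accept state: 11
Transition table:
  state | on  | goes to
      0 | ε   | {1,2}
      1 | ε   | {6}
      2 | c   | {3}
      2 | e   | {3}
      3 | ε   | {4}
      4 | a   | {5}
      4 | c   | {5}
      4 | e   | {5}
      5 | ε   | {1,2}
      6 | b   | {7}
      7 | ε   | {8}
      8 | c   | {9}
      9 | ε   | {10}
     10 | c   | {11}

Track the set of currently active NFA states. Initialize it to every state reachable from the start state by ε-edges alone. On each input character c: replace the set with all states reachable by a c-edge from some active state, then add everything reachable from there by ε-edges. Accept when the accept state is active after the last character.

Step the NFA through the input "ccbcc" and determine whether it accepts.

Answer: ACCEPT

Steps:
start: ε-closure({0}) = {0,1,2,6}
'c' @ 1: {3,4}
'c' @ 2: {1,2,5,6}
'b' @ 3: {7,8}
'c' @ 4: {9,10}
'c' @ 5: {11}  [accepting]
after full input: {11}  (accept=11 in)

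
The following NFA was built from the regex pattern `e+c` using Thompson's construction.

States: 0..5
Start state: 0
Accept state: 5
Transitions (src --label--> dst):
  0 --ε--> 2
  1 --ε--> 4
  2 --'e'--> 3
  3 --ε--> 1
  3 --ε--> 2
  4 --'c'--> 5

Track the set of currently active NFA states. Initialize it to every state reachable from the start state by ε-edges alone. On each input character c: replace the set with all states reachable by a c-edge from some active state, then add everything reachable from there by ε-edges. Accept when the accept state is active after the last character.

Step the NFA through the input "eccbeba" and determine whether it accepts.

Answer: REJECT

Trace:
start: ε-closure({0}) = {0,2}
'e' @ 1: {1,2,3,4}
'c' @ 2: {5}  [accepting]
'c' @ 3: {}  — dead — no transitions
rest 'beba' ignored (set empty)
final: {}; accept 5 not in set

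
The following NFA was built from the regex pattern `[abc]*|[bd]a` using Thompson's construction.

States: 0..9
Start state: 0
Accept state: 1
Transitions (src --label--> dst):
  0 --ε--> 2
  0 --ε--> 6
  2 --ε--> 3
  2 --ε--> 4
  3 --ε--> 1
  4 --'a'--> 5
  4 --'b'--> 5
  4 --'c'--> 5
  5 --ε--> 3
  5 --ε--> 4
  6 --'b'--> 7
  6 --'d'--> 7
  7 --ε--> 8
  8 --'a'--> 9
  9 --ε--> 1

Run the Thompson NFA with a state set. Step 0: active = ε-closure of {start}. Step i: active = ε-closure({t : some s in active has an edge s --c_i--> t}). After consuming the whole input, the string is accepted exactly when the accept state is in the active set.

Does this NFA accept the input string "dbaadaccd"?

Answer: REJECT

Derivation:
start: ε-closure({0}) = {0,1,2,3,4,6}
'd' @ 1: {7,8}
'b' @ 2: {}  — dead — no transitions
rest 'aadaccd' ignored (set empty)
final: {}; accept 1 not in set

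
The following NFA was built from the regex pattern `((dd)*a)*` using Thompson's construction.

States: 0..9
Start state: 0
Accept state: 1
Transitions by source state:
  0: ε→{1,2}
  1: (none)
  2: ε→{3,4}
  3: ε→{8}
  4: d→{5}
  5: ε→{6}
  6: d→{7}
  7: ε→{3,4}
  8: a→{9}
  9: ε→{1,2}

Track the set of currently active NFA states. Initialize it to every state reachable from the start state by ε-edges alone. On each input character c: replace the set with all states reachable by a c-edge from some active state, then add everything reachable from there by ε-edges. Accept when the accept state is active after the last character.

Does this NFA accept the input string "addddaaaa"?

initial (ε-close {0}): {0,1,2,3,4,8}
'a' @ 1: {1,2,3,4,8,9}  (accept∈set)
'd' @ 2: {5,6}
'd' @ 3: {3,4,7,8}
'd' @ 4: {5,6}
'd' @ 5: {3,4,7,8}
'a' @ 6: {1,2,3,4,8,9}  (accept∈set)
'a' @ 7: {1,2,3,4,8,9}  (accept∈set)
'a' @ 8: {1,2,3,4,8,9}  (accept∈set)
'a' @ 9: {1,2,3,4,8,9}  (accept∈set)
after full input: {1,2,3,4,8,9}  (accept=1 in)

Answer: ACCEPT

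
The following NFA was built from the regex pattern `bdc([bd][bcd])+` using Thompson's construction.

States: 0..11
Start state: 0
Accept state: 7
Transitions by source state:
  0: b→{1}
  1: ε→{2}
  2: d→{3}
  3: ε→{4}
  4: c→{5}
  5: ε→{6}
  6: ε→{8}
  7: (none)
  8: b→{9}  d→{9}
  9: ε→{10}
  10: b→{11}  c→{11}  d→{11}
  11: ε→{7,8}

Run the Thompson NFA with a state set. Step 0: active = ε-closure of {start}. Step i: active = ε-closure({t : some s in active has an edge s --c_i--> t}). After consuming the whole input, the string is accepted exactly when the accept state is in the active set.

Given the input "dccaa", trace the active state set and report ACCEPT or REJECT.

Answer: REJECT

Trace:
start: ε-closure({0}) = {0}
'd' @ 1: {}  — state set empty
rest 'ccaa' ignored (set empty)
after full input: {}  (accept=7 not in)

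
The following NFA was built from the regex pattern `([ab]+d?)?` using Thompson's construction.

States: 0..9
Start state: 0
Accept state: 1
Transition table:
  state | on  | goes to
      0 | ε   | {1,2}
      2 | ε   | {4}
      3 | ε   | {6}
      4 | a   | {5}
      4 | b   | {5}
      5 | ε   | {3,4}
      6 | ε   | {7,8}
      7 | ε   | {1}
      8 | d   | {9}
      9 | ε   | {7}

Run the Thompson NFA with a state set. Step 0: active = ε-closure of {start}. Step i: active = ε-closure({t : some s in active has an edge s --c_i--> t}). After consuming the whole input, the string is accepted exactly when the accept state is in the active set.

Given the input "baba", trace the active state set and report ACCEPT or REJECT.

S₀ = ε-closure({0}) = {0,1,2,4}
'b' @ 1: {1,3,4,5,6,7,8}  (accept∈set)
'a' @ 2: {1,3,4,5,6,7,8}  (accept∈set)
'b' @ 3: {1,3,4,5,6,7,8}  (accept∈set)
'a' @ 4: {1,3,4,5,6,7,8}  (accept∈set)
end set {1,3,4,5,6,7,8} — state 1 in

Answer: ACCEPT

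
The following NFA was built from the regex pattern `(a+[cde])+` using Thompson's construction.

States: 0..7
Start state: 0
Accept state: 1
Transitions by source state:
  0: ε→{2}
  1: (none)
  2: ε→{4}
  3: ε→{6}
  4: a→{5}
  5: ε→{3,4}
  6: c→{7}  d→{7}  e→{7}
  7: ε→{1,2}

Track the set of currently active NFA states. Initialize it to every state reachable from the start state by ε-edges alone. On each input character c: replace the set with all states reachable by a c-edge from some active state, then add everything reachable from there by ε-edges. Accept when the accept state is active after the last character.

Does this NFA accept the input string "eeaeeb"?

Answer: REJECT

Steps:
initial (ε-close {0}): {0,2,4}
'e' @ 1: {}  — state set empty
rest 'eaeeb' ignored (set empty)
after full input: {}  (accept=1 not in)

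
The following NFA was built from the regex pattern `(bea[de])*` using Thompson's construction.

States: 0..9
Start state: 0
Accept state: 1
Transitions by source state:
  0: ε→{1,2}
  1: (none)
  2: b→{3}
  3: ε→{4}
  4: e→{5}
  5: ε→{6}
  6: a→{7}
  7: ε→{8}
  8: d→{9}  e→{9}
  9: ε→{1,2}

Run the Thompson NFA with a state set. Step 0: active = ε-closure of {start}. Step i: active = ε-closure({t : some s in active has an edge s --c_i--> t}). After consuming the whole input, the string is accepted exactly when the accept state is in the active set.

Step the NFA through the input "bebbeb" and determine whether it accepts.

Answer: REJECT

Derivation:
start: ε-closure({0}) = {0,1,2}
'b' @ 1: {3,4}
'e' @ 2: {5,6}
'b' @ 3: {}  — state set empty
rest 'beb' ignored (set empty)
after full input: {}  (accept=1 not in)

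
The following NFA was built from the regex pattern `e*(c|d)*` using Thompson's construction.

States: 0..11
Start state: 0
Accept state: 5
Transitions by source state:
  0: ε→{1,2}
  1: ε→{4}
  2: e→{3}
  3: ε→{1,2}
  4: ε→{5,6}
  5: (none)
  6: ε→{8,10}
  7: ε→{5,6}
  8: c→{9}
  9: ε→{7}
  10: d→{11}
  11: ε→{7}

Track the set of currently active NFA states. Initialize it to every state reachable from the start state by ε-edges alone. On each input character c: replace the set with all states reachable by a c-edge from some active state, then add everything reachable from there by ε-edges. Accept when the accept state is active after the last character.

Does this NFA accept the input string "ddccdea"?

start: ε-closure({0}) = {0,1,2,4,5,6,8,10}
'd' @ 1: {5,6,7,8,10,11}  [accepting]
'd' @ 2: {5,6,7,8,10,11}  [accepting]
'c' @ 3: {5,6,7,8,9,10}  [accepting]
'c' @ 4: {5,6,7,8,9,10}  [accepting]
'd' @ 5: {5,6,7,8,10,11}  [accepting]
'e' @ 6: {}  — no active states
rest 'a' ignored (set empty)
final: {}; accept 5 not in set

Answer: REJECT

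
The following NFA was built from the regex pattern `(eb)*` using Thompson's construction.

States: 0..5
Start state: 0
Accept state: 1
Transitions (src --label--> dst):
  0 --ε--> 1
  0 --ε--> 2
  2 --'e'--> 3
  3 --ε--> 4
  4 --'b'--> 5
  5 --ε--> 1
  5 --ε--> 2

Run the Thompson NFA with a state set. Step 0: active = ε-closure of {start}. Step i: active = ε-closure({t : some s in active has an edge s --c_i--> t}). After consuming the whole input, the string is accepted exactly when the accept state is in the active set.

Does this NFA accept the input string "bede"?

start: ε-closure({0}) = {0,1,2}
'b' @ 1: {}  — no active states
rest 'ede' ignored (set empty)
final: {}; accept 1 not in set

Answer: REJECT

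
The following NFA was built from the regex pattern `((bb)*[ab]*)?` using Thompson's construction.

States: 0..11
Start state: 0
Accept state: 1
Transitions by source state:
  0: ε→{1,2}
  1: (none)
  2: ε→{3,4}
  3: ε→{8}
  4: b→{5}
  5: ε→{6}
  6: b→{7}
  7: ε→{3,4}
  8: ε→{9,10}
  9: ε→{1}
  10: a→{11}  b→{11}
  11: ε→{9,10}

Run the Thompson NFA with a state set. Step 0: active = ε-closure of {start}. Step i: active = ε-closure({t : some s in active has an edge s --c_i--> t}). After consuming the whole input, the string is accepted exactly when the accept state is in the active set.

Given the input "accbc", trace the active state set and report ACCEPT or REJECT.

initial (ε-close {0}): {0,1,2,3,4,8,9,10}
'a' @ 1: {1,9,10,11}  (accept∈set)
'c' @ 2: {}  — dead — no transitions
rest 'cbc' ignored (set empty)
end set {} — state 1 not in

Answer: REJECT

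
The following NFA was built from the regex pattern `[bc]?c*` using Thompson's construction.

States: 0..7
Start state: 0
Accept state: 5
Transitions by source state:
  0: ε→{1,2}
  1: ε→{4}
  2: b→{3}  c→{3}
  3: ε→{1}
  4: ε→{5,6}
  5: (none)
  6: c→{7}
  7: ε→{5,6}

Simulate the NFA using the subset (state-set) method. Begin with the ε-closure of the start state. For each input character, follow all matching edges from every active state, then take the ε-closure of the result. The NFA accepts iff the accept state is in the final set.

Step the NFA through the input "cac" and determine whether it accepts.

Answer: REJECT

Derivation:
S₀ = ε-closure({0}) = {0,1,2,4,5,6}
'c' @ 1: {1,3,4,5,6,7}  ✓accept
'a' @ 2: {}  — dead — no transitions
rest 'c' ignored (set empty)
final: {}; accept 5 not in set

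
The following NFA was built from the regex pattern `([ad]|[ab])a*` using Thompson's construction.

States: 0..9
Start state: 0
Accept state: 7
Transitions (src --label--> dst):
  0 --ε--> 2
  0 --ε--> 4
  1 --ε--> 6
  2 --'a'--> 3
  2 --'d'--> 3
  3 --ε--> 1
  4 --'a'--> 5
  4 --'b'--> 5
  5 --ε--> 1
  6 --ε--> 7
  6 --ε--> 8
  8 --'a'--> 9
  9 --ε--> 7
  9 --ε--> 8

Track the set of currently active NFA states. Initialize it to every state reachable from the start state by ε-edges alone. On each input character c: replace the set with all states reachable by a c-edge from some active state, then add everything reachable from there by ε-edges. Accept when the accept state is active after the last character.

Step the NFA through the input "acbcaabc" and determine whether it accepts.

initial (ε-close {0}): {0,2,4}
'a' @ 1: {1,3,5,6,7,8}  ✓accept
'c' @ 2: {}  — dead — no transitions
rest 'bcaabc' ignored (set empty)
final: {}; accept 7 not in set

Answer: REJECT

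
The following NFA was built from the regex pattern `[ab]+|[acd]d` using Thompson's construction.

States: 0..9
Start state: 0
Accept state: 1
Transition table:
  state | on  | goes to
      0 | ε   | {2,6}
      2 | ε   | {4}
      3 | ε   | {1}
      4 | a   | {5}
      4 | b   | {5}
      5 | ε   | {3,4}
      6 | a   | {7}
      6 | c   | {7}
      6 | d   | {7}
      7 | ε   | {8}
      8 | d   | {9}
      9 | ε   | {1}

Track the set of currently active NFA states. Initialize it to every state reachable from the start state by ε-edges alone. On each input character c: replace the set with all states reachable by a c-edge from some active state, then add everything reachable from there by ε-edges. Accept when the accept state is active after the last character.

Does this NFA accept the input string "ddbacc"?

start: ε-closure({0}) = {0,2,4,6}
'd' @ 1: {7,8}
'd' @ 2: {1,9}  ✓accept
'b' @ 3: {}  — dead — no transitions
rest 'acc' ignored (set empty)
final: {}; accept 1 not in set

Answer: REJECT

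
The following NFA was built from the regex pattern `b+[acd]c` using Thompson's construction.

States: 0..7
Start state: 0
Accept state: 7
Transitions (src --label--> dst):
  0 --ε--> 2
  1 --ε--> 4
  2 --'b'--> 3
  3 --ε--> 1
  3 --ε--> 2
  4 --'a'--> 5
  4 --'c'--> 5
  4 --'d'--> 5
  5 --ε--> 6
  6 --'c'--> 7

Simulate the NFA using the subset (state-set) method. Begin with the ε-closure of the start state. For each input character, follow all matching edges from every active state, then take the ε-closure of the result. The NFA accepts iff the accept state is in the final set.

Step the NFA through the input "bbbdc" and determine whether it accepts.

S₀ = ε-closure({0}) = {0,2}
'b' @ 1: {1,2,3,4}
'b' @ 2: {1,2,3,4}
'b' @ 3: {1,2,3,4}
'd' @ 4: {5,6}
'c' @ 5: {7}  (accept∈set)
after full input: {7}  (accept=7 in)

Answer: ACCEPT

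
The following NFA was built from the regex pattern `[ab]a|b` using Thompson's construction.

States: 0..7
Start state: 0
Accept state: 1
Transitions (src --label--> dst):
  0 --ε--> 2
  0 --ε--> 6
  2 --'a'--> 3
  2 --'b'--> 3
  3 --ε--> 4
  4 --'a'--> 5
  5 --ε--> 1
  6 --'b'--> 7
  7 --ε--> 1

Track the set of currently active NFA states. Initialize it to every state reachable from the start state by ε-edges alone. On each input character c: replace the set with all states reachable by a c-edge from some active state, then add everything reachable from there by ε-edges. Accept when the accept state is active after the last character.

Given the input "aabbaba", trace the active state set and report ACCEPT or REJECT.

Answer: REJECT

Trace:
initial (ε-close {0}): {0,2,6}
'a' @ 1: {3,4}
'a' @ 2: {1,5}  (accept∈set)
'b' @ 3: {}  — no active states
rest 'baba' ignored (set empty)
end set {} — state 1 not in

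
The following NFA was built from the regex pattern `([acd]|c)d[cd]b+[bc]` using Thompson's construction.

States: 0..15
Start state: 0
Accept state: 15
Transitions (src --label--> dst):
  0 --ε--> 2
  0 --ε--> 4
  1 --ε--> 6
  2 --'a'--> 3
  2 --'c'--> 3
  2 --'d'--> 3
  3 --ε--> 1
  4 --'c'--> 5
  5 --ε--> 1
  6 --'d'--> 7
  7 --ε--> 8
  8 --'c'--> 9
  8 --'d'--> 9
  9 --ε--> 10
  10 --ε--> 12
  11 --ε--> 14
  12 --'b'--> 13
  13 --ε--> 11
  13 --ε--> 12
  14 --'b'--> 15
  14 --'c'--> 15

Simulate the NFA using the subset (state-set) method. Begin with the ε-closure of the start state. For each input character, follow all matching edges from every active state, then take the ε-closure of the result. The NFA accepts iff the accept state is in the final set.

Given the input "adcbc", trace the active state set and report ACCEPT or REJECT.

initial (ε-close {0}): {0,2,4}
'a' @ 1: {1,3,6}
'd' @ 2: {7,8}
'c' @ 3: {9,10,12}
'b' @ 4: {11,12,13,14}
'c' @ 5: {15}  ✓accept
end set {15} — state 15 in

Answer: ACCEPT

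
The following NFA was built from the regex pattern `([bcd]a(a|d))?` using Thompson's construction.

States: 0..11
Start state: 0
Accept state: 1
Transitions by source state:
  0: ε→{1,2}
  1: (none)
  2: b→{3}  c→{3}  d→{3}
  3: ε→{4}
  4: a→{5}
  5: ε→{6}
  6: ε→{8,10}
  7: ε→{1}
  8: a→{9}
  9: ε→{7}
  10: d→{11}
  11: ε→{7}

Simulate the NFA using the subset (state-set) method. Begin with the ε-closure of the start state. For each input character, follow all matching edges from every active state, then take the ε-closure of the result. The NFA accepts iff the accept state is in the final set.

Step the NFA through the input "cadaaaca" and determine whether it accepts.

initial (ε-close {0}): {0,1,2}
'c' @ 1: {3,4}
'a' @ 2: {5,6,8,10}
'd' @ 3: {1,7,11}  ✓accept
'a' @ 4: {}  — dead — no transitions
rest 'aaca' ignored (set empty)
final: {}; accept 1 not in set

Answer: REJECT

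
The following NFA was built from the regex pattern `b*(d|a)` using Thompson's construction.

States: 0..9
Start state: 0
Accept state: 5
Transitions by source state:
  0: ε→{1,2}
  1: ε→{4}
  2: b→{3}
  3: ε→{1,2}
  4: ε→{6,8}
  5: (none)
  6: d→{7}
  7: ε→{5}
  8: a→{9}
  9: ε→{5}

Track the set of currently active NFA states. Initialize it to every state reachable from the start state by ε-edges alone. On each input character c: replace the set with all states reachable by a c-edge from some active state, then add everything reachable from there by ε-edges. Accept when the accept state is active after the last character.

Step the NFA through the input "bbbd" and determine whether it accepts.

Answer: ACCEPT

Trace:
start: ε-closure({0}) = {0,1,2,4,6,8}
'b' @ 1: {1,2,3,4,6,8}
'b' @ 2: {1,2,3,4,6,8}
'b' @ 3: {1,2,3,4,6,8}
'd' @ 4: {5,7}  (accept∈set)
end set {5,7} — state 5 in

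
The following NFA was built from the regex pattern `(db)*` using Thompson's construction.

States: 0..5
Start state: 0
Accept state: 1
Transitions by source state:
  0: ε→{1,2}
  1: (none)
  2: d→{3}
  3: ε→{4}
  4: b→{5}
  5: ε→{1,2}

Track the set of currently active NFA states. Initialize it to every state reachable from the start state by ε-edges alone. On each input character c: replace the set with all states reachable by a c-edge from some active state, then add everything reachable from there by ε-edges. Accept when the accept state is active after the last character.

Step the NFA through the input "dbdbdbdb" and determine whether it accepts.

S₀ = ε-closure({0}) = {0,1,2}
'd' @ 1: {3,4}
'b' @ 2: {1,2,5}  ✓accept
'd' @ 3: {3,4}
'b' @ 4: {1,2,5}  ✓accept
'd' @ 5: {3,4}
'b' @ 6: {1,2,5}  ✓accept
'd' @ 7: {3,4}
'b' @ 8: {1,2,5}  ✓accept
final: {1,2,5}; accept 1 in set

Answer: ACCEPT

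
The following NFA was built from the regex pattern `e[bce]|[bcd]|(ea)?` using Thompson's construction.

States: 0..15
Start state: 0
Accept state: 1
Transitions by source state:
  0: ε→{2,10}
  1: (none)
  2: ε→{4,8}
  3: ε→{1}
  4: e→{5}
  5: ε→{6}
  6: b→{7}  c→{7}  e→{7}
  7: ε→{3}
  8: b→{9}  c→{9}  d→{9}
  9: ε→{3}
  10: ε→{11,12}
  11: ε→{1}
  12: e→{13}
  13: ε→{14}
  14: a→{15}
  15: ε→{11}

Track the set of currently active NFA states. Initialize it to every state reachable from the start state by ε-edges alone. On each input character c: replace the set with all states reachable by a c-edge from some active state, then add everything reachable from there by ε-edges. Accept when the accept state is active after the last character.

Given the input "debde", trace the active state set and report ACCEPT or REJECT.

S₀ = ε-closure({0}) = {0,1,2,4,8,10,11,12}
'd' @ 1: {1,3,9}  [accepting]
'e' @ 2: {}  — no active states
rest 'bde' ignored (set empty)
final: {}; accept 1 not in set

Answer: REJECT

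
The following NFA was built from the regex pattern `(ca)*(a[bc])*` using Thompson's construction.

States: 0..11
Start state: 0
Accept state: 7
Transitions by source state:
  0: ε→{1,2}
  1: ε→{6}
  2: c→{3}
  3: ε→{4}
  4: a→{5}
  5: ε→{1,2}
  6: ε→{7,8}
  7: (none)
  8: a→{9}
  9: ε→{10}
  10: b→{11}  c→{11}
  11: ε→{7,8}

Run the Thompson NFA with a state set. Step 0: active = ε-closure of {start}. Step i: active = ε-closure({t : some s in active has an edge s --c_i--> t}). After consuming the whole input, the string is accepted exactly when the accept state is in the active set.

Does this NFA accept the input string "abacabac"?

start: ε-closure({0}) = {0,1,2,6,7,8}
'a' @ 1: {9,10}
'b' @ 2: {7,8,11}  [accepting]
'a' @ 3: {9,10}
'c' @ 4: {7,8,11}  [accepting]
'a' @ 5: {9,10}
'b' @ 6: {7,8,11}  [accepting]
'a' @ 7: {9,10}
'c' @ 8: {7,8,11}  [accepting]
final: {7,8,11}; accept 7 in set

Answer: ACCEPT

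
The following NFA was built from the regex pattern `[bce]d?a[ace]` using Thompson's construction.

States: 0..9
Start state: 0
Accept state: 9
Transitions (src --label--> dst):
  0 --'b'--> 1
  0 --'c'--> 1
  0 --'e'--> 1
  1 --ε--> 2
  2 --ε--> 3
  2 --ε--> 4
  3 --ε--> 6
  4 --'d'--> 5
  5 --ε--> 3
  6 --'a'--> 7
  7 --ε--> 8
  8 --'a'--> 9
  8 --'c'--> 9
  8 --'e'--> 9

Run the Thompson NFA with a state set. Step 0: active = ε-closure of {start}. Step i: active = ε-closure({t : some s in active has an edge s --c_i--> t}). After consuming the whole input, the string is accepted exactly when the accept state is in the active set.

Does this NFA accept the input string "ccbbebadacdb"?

S₀ = ε-closure({0}) = {0}
'c' @ 1: {1,2,3,4,6}
'c' @ 2: {}  — state set empty
rest 'bbebadacdb' ignored (set empty)
end set {} — state 9 not in

Answer: REJECT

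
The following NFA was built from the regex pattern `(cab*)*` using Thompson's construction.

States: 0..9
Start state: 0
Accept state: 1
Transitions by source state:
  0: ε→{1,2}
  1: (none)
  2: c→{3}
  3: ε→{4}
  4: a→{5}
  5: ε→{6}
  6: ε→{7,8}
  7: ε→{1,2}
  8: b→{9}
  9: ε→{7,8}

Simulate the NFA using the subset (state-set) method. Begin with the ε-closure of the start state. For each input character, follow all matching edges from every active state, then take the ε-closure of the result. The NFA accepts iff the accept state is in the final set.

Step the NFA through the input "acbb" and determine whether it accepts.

S₀ = ε-closure({0}) = {0,1,2}
'a' @ 1: {}  — state set empty
rest 'cbb' ignored (set empty)
end set {} — state 1 not in

Answer: REJECT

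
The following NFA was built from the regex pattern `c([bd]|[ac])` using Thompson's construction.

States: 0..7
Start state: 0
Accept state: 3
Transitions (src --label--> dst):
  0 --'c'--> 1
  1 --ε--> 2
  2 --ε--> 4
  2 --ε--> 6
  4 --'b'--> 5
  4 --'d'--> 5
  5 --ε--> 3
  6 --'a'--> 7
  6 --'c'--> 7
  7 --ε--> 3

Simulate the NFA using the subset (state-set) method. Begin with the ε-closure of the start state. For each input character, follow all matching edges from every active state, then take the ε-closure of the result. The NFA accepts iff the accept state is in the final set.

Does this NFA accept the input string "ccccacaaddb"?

Answer: REJECT

Derivation:
S₀ = ε-closure({0}) = {0}
'c' @ 1: {1,2,4,6}
'c' @ 2: {3,7}  ✓accept
'c' @ 3: {}  — no active states
rest 'cacaaddb' ignored (set empty)
after full input: {}  (accept=3 not in)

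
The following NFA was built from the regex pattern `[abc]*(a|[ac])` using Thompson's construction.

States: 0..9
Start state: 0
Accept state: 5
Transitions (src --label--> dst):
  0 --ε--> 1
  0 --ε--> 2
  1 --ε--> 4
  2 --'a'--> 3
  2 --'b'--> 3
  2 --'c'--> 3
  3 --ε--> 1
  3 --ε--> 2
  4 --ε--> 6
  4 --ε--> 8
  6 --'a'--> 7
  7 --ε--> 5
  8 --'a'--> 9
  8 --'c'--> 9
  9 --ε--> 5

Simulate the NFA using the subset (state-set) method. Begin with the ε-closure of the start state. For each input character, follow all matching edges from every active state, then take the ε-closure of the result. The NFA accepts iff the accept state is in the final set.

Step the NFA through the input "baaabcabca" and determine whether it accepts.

Answer: ACCEPT

Trace:
start: ε-closure({0}) = {0,1,2,4,6,8}
'b' @ 1: {1,2,3,4,6,8}
'a' @ 2: {1,2,3,4,5,6,7,8,9}  (accept∈set)
'a' @ 3: {1,2,3,4,5,6,7,8,9}  (accept∈set)
'a' @ 4: {1,2,3,4,5,6,7,8,9}  (accept∈set)
'b' @ 5: {1,2,3,4,6,8}
'c' @ 6: {1,2,3,4,5,6,8,9}  (accept∈set)
'a' @ 7: {1,2,3,4,5,6,7,8,9}  (accept∈set)
'b' @ 8: {1,2,3,4,6,8}
'c' @ 9: {1,2,3,4,5,6,8,9}  (accept∈set)
'a' @ 10: {1,2,3,4,5,6,7,8,9}  (accept∈set)
end set {1,2,3,4,5,6,7,8,9} — state 5 in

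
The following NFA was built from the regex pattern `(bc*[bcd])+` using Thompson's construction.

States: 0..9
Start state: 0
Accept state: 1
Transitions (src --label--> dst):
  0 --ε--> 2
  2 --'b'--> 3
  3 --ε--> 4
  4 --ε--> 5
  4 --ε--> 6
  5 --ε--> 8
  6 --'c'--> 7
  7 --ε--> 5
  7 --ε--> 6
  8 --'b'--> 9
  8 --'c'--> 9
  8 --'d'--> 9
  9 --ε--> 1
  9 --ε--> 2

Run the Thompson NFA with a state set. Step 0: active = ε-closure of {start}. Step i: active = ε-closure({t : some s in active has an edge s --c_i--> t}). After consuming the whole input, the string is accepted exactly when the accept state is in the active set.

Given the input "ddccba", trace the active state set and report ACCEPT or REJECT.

initial (ε-close {0}): {0,2}
'd' @ 1: {}  — no active states
rest 'dccba' ignored (set empty)
after full input: {}  (accept=1 not in)

Answer: REJECT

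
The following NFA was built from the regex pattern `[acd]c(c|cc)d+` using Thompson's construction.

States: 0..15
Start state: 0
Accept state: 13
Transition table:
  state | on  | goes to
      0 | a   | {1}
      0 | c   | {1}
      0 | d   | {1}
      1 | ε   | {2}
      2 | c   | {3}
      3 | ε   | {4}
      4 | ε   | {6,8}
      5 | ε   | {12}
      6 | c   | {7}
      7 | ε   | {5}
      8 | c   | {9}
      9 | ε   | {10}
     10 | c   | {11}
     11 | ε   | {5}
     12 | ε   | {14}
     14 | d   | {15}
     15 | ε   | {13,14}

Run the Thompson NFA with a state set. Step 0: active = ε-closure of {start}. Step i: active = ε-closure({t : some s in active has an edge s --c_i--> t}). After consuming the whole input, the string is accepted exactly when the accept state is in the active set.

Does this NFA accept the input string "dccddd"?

initial (ε-close {0}): {0}
'd' @ 1: {1,2}
'c' @ 2: {3,4,6,8}
'c' @ 3: {5,7,9,10,12,14}
'd' @ 4: {13,14,15}  (accept∈set)
'd' @ 5: {13,14,15}  (accept∈set)
'd' @ 6: {13,14,15}  (accept∈set)
final: {13,14,15}; accept 13 in set

Answer: ACCEPT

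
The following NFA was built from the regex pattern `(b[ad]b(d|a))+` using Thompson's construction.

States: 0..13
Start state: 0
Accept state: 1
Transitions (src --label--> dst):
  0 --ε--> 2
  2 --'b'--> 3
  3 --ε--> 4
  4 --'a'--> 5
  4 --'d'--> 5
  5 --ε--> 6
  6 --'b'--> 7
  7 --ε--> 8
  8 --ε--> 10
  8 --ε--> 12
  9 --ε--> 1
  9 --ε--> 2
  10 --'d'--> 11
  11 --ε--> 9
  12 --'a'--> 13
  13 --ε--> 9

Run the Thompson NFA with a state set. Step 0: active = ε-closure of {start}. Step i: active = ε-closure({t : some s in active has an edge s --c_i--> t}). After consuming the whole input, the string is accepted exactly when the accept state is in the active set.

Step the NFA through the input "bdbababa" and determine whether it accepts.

initial (ε-close {0}): {0,2}
'b' @ 1: {3,4}
'd' @ 2: {5,6}
'b' @ 3: {7,8,10,12}
'a' @ 4: {1,2,9,13}  ✓accept
'b' @ 5: {3,4}
'a' @ 6: {5,6}
'b' @ 7: {7,8,10,12}
'a' @ 8: {1,2,9,13}  ✓accept
end set {1,2,9,13} — state 1 in

Answer: ACCEPT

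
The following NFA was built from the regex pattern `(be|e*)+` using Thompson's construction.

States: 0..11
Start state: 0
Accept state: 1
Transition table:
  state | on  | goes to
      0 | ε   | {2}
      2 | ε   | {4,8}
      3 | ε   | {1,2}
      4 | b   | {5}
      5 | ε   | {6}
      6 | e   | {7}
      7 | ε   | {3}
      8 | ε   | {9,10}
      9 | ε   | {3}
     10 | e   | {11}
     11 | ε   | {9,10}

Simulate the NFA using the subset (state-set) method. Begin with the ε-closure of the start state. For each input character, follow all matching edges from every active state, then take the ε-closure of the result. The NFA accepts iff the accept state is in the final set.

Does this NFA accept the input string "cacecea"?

Answer: REJECT

Trace:
start: ε-closure({0}) = {0,1,2,3,4,8,9,10}
'c' @ 1: {}  — state set empty
rest 'acecea' ignored (set empty)
final: {}; accept 1 not in set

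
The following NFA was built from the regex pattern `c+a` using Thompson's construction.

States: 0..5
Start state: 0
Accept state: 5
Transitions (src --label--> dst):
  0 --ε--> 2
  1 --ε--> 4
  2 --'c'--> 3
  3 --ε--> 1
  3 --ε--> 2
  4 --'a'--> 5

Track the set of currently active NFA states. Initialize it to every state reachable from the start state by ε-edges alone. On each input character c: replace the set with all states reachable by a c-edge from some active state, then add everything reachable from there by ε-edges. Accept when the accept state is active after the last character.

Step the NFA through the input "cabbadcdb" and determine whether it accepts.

Answer: REJECT

Steps:
initial (ε-close {0}): {0,2}
'c' @ 1: {1,2,3,4}
'a' @ 2: {5}  [accepting]
'b' @ 3: {}  — dead — no transitions
rest 'badcdb' ignored (set empty)
end set {} — state 5 not in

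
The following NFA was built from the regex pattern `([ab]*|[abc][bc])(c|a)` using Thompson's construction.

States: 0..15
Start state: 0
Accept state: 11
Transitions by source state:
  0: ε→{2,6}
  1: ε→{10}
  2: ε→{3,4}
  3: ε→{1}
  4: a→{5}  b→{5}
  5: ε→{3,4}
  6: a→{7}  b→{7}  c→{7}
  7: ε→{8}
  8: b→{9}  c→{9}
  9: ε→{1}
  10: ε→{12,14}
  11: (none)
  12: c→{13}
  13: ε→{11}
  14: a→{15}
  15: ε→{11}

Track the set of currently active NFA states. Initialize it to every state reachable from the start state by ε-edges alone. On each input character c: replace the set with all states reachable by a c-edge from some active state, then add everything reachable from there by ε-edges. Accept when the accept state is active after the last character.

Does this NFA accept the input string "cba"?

S₀ = ε-closure({0}) = {0,1,2,3,4,6,10,12,14}
'c' @ 1: {7,8,11,13}  [accepting]
'b' @ 2: {1,9,10,12,14}
'a' @ 3: {11,15}  [accepting]
after full input: {11,15}  (accept=11 in)

Answer: ACCEPT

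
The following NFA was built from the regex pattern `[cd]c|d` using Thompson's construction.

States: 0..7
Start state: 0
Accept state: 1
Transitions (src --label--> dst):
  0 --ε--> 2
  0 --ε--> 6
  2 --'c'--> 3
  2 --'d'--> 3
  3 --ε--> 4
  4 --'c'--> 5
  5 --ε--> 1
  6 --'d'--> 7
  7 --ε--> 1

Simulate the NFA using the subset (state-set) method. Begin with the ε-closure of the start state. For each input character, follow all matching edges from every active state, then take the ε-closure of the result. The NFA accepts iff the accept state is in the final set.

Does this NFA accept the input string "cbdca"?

Answer: REJECT

Derivation:
initial (ε-close {0}): {0,2,6}
'c' @ 1: {3,4}
'b' @ 2: {}  — dead — no transitions
rest 'dca' ignored (set empty)
final: {}; accept 1 not in set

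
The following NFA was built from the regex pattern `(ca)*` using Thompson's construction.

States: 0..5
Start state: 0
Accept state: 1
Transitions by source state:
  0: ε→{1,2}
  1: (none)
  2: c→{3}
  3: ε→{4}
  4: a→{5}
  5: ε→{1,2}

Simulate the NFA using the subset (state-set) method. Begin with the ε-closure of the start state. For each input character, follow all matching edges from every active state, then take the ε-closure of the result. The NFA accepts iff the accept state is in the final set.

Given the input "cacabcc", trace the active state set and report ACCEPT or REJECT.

S₀ = ε-closure({0}) = {0,1,2}
'c' @ 1: {3,4}
'a' @ 2: {1,2,5}  ✓accept
'c' @ 3: {3,4}
'a' @ 4: {1,2,5}  ✓accept
'b' @ 5: {}  — dead — no transitions
rest 'cc' ignored (set empty)
final: {}; accept 1 not in set

Answer: REJECT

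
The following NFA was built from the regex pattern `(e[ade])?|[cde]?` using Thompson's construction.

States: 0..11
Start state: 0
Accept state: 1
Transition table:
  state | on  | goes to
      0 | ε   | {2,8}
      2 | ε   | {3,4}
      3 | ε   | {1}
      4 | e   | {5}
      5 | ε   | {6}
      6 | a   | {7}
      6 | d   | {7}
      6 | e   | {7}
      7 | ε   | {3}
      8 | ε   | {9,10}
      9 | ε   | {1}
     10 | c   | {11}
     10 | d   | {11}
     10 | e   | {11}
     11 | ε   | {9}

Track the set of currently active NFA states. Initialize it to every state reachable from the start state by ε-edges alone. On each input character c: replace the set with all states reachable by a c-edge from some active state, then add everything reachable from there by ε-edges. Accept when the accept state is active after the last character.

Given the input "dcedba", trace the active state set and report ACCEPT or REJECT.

S₀ = ε-closure({0}) = {0,1,2,3,4,8,9,10}
'd' @ 1: {1,9,11}  ✓accept
'c' @ 2: {}  — state set empty
rest 'edba' ignored (set empty)
after full input: {}  (accept=1 not in)

Answer: REJECT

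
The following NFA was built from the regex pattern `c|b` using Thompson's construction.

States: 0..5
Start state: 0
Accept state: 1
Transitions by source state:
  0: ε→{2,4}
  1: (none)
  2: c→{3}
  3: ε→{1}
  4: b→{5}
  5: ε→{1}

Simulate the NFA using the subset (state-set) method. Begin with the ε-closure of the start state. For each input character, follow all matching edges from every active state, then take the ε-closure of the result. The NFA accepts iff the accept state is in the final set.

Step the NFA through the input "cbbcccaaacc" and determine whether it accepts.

Answer: REJECT

Trace:
initial (ε-close {0}): {0,2,4}
'c' @ 1: {1,3}  ✓accept
'b' @ 2: {}  — state set empty
rest 'bcccaaacc' ignored (set empty)
end set {} — state 1 not in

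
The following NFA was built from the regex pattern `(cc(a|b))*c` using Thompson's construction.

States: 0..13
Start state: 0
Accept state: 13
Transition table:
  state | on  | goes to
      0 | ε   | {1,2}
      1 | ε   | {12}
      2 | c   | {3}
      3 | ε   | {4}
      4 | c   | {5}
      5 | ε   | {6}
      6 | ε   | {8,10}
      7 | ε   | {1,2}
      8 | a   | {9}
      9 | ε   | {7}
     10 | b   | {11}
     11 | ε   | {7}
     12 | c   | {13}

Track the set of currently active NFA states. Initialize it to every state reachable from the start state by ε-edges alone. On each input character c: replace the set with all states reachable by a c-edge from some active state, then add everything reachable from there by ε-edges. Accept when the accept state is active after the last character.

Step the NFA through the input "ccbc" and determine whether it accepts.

S₀ = ε-closure({0}) = {0,1,2,12}
'c' @ 1: {3,4,13}  (accept∈set)
'c' @ 2: {5,6,8,10}
'b' @ 3: {1,2,7,11,12}
'c' @ 4: {3,4,13}  (accept∈set)
end set {3,4,13} — state 13 in

Answer: ACCEPT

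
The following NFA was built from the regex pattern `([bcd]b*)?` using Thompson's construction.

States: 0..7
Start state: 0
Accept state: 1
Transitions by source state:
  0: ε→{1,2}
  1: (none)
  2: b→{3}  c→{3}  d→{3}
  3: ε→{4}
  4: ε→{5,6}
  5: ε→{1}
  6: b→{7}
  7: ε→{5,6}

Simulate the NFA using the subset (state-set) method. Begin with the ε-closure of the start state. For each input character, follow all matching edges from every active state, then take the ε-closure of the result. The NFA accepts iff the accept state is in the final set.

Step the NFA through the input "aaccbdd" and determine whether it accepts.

Answer: REJECT

Steps:
initial (ε-close {0}): {0,1,2}
'a' @ 1: {}  — state set empty
rest 'accbdd' ignored (set empty)
final: {}; accept 1 not in set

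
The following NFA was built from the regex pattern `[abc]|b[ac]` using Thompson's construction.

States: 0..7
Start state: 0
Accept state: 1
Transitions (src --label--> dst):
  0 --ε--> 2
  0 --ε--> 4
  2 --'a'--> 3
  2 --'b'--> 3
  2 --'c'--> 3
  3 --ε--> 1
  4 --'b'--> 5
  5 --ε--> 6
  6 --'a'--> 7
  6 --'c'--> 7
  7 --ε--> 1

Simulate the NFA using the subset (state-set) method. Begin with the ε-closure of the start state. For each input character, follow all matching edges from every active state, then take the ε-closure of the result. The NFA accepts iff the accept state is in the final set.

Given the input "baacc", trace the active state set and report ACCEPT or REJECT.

Answer: REJECT

Trace:
start: ε-closure({0}) = {0,2,4}
'b' @ 1: {1,3,5,6}  [accepting]
'a' @ 2: {1,7}  [accepting]
'a' @ 3: {}  — no active states
rest 'cc' ignored (set empty)
final: {}; accept 1 not in set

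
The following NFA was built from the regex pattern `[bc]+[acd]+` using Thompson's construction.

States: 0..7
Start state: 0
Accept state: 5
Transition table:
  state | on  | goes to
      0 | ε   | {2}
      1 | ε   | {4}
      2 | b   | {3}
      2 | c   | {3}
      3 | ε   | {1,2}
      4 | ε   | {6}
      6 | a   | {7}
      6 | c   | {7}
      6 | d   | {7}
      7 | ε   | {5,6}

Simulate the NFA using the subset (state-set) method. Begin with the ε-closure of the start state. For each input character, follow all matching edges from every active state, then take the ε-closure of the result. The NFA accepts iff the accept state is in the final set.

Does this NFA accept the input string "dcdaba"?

start: ε-closure({0}) = {0,2}
'd' @ 1: {}  — no active states
rest 'cdaba' ignored (set empty)
after full input: {}  (accept=5 not in)

Answer: REJECT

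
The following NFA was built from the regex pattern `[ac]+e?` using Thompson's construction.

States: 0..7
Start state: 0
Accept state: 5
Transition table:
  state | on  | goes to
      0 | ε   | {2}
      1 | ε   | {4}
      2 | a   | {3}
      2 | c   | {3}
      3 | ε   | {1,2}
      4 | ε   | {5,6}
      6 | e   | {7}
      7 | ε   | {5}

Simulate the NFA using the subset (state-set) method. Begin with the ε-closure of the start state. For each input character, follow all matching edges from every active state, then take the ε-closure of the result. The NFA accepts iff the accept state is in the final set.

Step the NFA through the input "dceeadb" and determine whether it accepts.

Answer: REJECT

Steps:
initial (ε-close {0}): {0,2}
'd' @ 1: {}  — no active states
rest 'ceeadb' ignored (set empty)
final: {}; accept 5 not in set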